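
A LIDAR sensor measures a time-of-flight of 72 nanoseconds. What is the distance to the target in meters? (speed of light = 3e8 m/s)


tof = 72 ns = 7.2e-08 s
dist = c * tof / 2
= 3e8 * 7.2e-08 / 2
= 10.8 m


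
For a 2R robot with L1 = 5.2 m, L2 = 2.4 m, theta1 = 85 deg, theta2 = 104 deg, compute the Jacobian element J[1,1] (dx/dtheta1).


J[1,1] = -L1*sin(t1) - L2*sin(t1+t2)
= -5.2*sin(85) - 2.4*sin(189)
= -4.8048


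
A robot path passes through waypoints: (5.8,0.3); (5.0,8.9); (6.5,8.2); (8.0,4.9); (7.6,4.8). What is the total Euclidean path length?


Segment lengths:
  seg1 = sqrt((-0.8)^2 + (8.6)^2) = 8.6371
  seg2 = sqrt((1.5)^2 + (-0.7)^2) = 1.6553
  seg3 = sqrt((1.5)^2 + (-3.3)^2) = 3.6249
  seg4 = sqrt((-0.4)^2 + (-0.1)^2) = 0.4123
Total = 14.3296


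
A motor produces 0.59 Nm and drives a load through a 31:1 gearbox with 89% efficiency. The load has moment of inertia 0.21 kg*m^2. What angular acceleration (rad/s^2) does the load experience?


tau_out = tau_motor * N * eta
= 0.59 * 31 * 0.89 = 16.2781 Nm
alpha = tau_out / I = 16.2781 / 0.21
= 77.5148 rad/s^2


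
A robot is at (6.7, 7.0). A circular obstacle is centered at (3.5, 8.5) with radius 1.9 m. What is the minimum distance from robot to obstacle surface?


center_dist = sqrt((6.7-3.5)^2 + (7.0-8.5)^2)
= sqrt(10.24 + 2.25)
= 3.5341
min_dist = center_dist - radius = 3.5341 - 1.9 = 1.6341 m


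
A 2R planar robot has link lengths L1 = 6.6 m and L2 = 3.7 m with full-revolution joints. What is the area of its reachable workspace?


r_max = L1 + L2 = 10.3 m
r_min = |L1 - L2| = 2.9 m
Area = pi*(r_max^2 - r_min^2)
= pi*(106.09 - 8.41)
= pi * 97.68
= 306.8708 m^2


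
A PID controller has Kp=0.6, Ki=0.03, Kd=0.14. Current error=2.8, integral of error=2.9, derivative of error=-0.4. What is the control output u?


u = Kp*e + Ki*int(e) + Kd*de/dt
= 0.6*2.8 + 0.03*2.9 + 0.14*(-0.4)
= 1.68 + 0.087 + -0.056
= 1.711


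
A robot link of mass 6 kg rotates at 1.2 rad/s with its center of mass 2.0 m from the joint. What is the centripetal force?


F = m * omega^2 * r
= 6 * 1.2^2 * 2.0
= 6 * 1.44 * 2.0
= 17.28 N


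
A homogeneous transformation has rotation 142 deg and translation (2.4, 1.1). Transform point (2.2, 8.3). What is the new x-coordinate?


x' = cos(theta)*px - sin(theta)*py + tx
= -0.788*2.2 - 0.6157*8.3 + 2.4
= -4.4436


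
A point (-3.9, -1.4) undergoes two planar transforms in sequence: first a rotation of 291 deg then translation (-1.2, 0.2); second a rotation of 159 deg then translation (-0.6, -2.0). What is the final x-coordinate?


After transform 1:
x1 = cos(291)*-3.9 - sin(291)*-1.4 + -1.2 = -3.9046
y1 = sin(291)*-3.9 + cos(291)*-1.4 + 0.2 = 3.3392
After transform 2:
x2 = cos(159)*-3.9046 - sin(159)*3.3392 + -0.6
= 1.8486


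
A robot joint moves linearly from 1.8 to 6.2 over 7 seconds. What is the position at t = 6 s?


s = t/T = 6/7 = 0.8571
p(t) = p0 + (pf-p0)*s
= 1.8 + (6.2 - 1.8) * 0.8571
= 5.5714


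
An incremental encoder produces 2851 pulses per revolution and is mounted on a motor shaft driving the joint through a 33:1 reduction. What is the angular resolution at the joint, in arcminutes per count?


counts per rev = 2851
effective counts at joint = 2851 * 33 = 94083
resolution = 360*60 / 94083
= 0.2296 arcmin/count


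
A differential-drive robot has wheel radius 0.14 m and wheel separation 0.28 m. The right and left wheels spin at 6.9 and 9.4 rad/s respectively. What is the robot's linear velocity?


vR = r*wR = 0.14*6.9 = 0.966 m/s
vL = r*wL = 0.14*9.4 = 1.316 m/s
v = (vR+vL)/2 = 1.141 m/s
omega = (vR-vL)/L = -1.25 rad/s
linear velocity = 1.141 m/s


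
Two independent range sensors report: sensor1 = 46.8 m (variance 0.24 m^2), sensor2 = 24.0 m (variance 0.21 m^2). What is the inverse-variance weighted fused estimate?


w1 = (1/var1) / (1/var1 + 1/var2)
   = 4.1667 / (4.1667 + 4.7619) = 0.4667
w2 = 1 - w1 = 0.5333
fused = w1*s1 + w2*s2 = 21.84 + 12.8
= 34.64 m


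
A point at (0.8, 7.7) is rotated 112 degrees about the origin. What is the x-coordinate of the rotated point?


x' = x*cos(theta) - y*sin(theta)
cos(112 deg) = -0.3746, sin(112 deg) = 0.9272
x' = 0.8 * -0.3746 - 7.7 * 0.9272
= -0.2997 - 7.1393
= -7.439


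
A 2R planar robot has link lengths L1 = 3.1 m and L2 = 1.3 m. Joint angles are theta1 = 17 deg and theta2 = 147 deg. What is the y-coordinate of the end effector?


Convert angles to radians: theta1 = 0.2967, theta2 = 2.5656
y = L1*sin(theta1) + L2*sin(theta1+theta2)
y = 0.9064 + 0.3583
y = 1.2647


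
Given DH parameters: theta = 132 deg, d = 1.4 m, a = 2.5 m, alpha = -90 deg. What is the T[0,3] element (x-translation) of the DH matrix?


T[0,3] = a * cos(theta)
= 2.5 * cos(132 deg)
= 2.5 * -0.6691
= -1.6728


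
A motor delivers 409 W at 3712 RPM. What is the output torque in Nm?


omega = 3712 * 2*pi/60 = 388.7197 rad/s
tau = P / omega = 409 / 388.7197
= 1.0522 Nm


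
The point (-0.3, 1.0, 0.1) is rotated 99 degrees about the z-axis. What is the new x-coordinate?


Rotation about z-axis: x' = x*cos(theta) - y*sin(theta)
= -0.3 * -0.1564 - 1.0 * 0.9877
= -0.9408


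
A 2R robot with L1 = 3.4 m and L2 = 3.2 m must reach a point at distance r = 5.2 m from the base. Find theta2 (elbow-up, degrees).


cos(theta2) = (r^2 - L1^2 - L2^2) / (2*L1*L2)
cos(theta2) = (27.04 - 11.56 - 10.24) / 21.76
cos(theta2) = 0.240809
theta2 = 76.0657 degrees


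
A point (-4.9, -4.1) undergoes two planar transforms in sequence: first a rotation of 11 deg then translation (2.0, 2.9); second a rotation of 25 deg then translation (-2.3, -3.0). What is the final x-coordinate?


After transform 1:
x1 = cos(11)*-4.9 - sin(11)*-4.1 + 2.0 = -2.0277
y1 = sin(11)*-4.9 + cos(11)*-4.1 + 2.9 = -2.0596
After transform 2:
x2 = cos(25)*-2.0277 - sin(25)*-2.0596 + -2.3
= -3.2672


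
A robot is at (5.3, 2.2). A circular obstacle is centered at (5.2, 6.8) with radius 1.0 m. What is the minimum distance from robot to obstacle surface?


center_dist = sqrt((5.3-5.2)^2 + (2.2-6.8)^2)
= sqrt(0.01 + 21.16)
= 4.6011
min_dist = center_dist - radius = 4.6011 - 1.0 = 3.6011 m


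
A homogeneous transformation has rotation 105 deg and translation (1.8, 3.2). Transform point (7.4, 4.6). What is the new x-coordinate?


x' = cos(theta)*px - sin(theta)*py + tx
= -0.2588*7.4 - 0.9659*4.6 + 1.8
= -4.5585


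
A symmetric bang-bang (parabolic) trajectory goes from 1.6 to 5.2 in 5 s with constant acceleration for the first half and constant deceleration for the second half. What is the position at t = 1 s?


Symmetric rest-to-rest: each phase covers (pf-p0)/2 in time T/2. 0.5*a*(T/2)^2 = (pf-p0)/2 => a = 4*(pf-p0)/T^2
a = 4*(5.2-1.6)/5^2 = 0.576
t = 1 is in the acceleration phase (t <= T/2).
p = p0 + 0.5*a*t^2 = 1.6 + 0.5*0.576*1^2
= 1.888


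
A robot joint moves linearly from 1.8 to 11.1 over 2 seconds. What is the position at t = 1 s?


s = t/T = 1/2 = 0.5
p(t) = p0 + (pf-p0)*s
= 1.8 + (11.1 - 1.8) * 0.5
= 6.45


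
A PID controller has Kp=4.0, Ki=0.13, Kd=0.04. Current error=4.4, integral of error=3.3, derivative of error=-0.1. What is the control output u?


u = Kp*e + Ki*int(e) + Kd*de/dt
= 4.0*4.4 + 0.13*3.3 + 0.04*(-0.1)
= 17.6 + 0.429 + -0.004
= 18.025


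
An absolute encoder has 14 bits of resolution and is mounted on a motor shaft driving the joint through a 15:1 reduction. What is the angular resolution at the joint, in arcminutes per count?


counts = 2^14 = 16384
effective counts at joint = 16384 * 15 = 245760
resolution = 360*60 / 245760
= 0.0879 arcmin/count


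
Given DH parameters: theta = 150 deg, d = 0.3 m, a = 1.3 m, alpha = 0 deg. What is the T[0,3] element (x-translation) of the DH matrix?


T[0,3] = a * cos(theta)
= 1.3 * cos(150 deg)
= 1.3 * -0.866
= -1.1258


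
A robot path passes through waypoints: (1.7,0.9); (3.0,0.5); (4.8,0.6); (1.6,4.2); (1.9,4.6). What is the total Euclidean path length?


Segment lengths:
  seg1 = sqrt((1.3)^2 + (-0.4)^2) = 1.3601
  seg2 = sqrt((1.8)^2 + (0.1)^2) = 1.8028
  seg3 = sqrt((-3.2)^2 + (3.6)^2) = 4.8166
  seg4 = sqrt((0.3)^2 + (0.4)^2) = 0.5
Total = 8.4796


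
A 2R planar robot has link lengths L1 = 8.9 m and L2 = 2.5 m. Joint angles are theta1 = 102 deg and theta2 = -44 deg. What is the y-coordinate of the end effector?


Convert angles to radians: theta1 = 1.7802, theta2 = -0.7679
y = L1*sin(theta1) + L2*sin(theta1+theta2)
y = 8.7055 + 2.1201
y = 10.8256


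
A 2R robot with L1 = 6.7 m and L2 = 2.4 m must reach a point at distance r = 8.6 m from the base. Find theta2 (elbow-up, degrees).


cos(theta2) = (r^2 - L1^2 - L2^2) / (2*L1*L2)
cos(theta2) = (73.96 - 44.89 - 5.76) / 32.16
cos(theta2) = 0.724813
theta2 = 43.5467 degrees


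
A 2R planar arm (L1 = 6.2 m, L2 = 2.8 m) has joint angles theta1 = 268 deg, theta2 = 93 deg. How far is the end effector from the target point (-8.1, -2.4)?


End effector via forward kinematics:
x = L1*cos(t1) + L2*cos(t1+t2) = 2.5832
y = L1*sin(t1) + L2*sin(t1+t2) = -6.1474
Distance to target:
d = sqrt((-8.1 - 2.5832)^2 + (-2.4 - -6.1474)^2)
= sqrt(114.1307 + 14.0427)
= 11.3214 m


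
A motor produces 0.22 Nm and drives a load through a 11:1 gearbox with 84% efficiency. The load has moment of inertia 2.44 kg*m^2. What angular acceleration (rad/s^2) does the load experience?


tau_out = tau_motor * N * eta
= 0.22 * 11 * 0.84 = 2.0328 Nm
alpha = tau_out / I = 2.0328 / 2.44
= 0.8331 rad/s^2


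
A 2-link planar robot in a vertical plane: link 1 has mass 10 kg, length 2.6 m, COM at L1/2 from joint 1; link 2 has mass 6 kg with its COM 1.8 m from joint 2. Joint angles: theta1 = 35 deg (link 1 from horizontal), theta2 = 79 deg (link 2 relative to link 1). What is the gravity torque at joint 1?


Horizontal distance from joint 1 to link-1 COM:
  x_c1 = (L1/2)*cos(t1) = 1.3 * 0.8192 = 1.0649 m
Horizontal distance from joint 1 to link-2 COM:
  x_c2 = L1*cos(t1) + Lc2*cos(t1+t2)
       = 2.6*0.8192 + 1.8*-0.4067 = 1.3977 m
tau1 = m1*g*x_c1 + m2*g*x_c2
     = 10*9.81*1.0649 + 6*9.81*1.3977
     = 104.4665 + 82.2668
     = 186.7333 Nm


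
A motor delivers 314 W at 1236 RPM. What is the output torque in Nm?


omega = 1236 * 2*pi/60 = 129.4336 rad/s
tau = P / omega = 314 / 129.4336
= 2.426 Nm


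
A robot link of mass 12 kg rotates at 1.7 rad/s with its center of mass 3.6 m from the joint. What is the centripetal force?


F = m * omega^2 * r
= 12 * 1.7^2 * 3.6
= 12 * 2.89 * 3.6
= 124.848 N


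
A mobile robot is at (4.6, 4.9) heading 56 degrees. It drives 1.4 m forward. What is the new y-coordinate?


y_new = y0 + d*sin(theta)
= 4.9 + 1.4*sin(56)
= 4.9 + 1.1607
= 6.0607


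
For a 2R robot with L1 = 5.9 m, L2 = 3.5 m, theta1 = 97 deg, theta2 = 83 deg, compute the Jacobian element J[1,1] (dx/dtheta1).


J[1,1] = -L1*sin(t1) - L2*sin(t1+t2)
= -5.9*sin(97) - 3.5*sin(180)
= -5.856


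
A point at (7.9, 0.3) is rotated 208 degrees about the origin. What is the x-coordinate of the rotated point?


x' = x*cos(theta) - y*sin(theta)
cos(208 deg) = -0.8829, sin(208 deg) = -0.4695
x' = 7.9 * -0.8829 - 0.3 * -0.4695
= -6.9753 - -0.1408
= -6.8344


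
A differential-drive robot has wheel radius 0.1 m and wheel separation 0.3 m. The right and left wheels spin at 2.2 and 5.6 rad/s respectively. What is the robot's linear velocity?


vR = r*wR = 0.1*2.2 = 0.22 m/s
vL = r*wL = 0.1*5.6 = 0.56 m/s
v = (vR+vL)/2 = 0.39 m/s
omega = (vR-vL)/L = -1.1333 rad/s
linear velocity = 0.39 m/s


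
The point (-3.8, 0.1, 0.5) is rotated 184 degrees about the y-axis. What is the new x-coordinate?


Rotation about y-axis: x' = x*cos(theta) + z*sin(theta)
= -3.8 * -0.9976 + 0.5 * -0.0698
= 3.7559


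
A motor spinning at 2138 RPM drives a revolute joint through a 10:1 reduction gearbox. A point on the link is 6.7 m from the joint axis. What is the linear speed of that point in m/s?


omega_motor = 2138 * 2*pi/60 = 223.8908 rad/s
omega_joint = omega_motor / 10 = 22.3891 rad/s
v = omega_joint * r = 22.3891 * 6.7
= 150.0069 m/s


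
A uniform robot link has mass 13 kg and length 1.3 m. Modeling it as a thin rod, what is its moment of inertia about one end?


I = (1/3) * m * L^2
= (1/3) * 13 * 1.3^2
= 0.333333 * 13 * 1.69
= 7.3233 kg*m^2


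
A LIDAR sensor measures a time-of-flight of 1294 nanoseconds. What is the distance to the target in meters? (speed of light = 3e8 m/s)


tof = 1294 ns = 1.294e-06 s
dist = c * tof / 2
= 3e8 * 1.294e-06 / 2
= 194.1 m


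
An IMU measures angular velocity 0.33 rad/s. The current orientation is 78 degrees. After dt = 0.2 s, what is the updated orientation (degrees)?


delta_theta = w * dt = 0.33 * 0.2 = 0.066 rad
= 3.7815 deg
theta_new = 78 + 3.7815 = 81.7815 deg


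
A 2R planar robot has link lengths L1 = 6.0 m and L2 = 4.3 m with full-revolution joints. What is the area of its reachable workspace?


r_max = L1 + L2 = 10.3 m
r_min = |L1 - L2| = 1.7 m
Area = pi*(r_max^2 - r_min^2)
= pi*(106.09 - 2.89)
= pi * 103.2
= 324.2124 m^2


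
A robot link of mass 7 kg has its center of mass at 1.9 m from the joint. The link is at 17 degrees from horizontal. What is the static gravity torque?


tau = m*g*L*cos(angle)
= 7 * 9.81 * 1.9 * cos(17 deg)
= 7 * 9.81 * 1.9 * 0.9563
= 124.772 Nm


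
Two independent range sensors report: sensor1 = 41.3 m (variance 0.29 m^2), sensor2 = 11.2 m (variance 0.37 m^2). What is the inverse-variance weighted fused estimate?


w1 = (1/var1) / (1/var1 + 1/var2)
   = 3.4483 / (3.4483 + 2.7027) = 0.5606
w2 = 1 - w1 = 0.4394
fused = w1*s1 + w2*s2 = 23.153 + 4.9212
= 28.0742 m


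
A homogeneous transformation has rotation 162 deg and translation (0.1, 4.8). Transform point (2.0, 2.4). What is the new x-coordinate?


x' = cos(theta)*px - sin(theta)*py + tx
= -0.9511*2.0 - 0.309*2.4 + 0.1
= -2.5438


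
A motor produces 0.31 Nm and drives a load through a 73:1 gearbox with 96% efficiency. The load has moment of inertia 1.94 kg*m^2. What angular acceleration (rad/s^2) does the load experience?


tau_out = tau_motor * N * eta
= 0.31 * 73 * 0.96 = 21.7248 Nm
alpha = tau_out / I = 21.7248 / 1.94
= 11.1984 rad/s^2


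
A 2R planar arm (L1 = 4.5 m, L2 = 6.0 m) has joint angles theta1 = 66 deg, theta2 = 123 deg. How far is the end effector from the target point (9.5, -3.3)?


End effector via forward kinematics:
x = L1*cos(t1) + L2*cos(t1+t2) = -4.0958
y = L1*sin(t1) + L2*sin(t1+t2) = 3.1723
Distance to target:
d = sqrt((9.5 - -4.0958)^2 + (-3.3 - 3.1723)^2)
= sqrt(184.8462 + 41.8913)
= 15.0578 m


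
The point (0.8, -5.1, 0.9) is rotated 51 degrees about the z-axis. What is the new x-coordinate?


Rotation about z-axis: x' = x*cos(theta) - y*sin(theta)
= 0.8 * 0.6293 - -5.1 * 0.7771
= 4.4669


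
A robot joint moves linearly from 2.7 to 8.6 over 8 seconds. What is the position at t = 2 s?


s = t/T = 2/8 = 0.25
p(t) = p0 + (pf-p0)*s
= 2.7 + (8.6 - 2.7) * 0.25
= 4.175


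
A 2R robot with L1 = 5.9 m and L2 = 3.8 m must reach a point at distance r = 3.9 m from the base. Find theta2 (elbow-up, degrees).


cos(theta2) = (r^2 - L1^2 - L2^2) / (2*L1*L2)
cos(theta2) = (15.21 - 34.81 - 14.44) / 44.84
cos(theta2) = -0.759144
theta2 = 139.3888 degrees


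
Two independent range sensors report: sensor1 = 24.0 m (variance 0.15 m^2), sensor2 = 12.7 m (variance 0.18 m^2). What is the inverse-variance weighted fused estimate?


w1 = (1/var1) / (1/var1 + 1/var2)
   = 6.6667 / (6.6667 + 5.5556) = 0.5455
w2 = 1 - w1 = 0.4545
fused = w1*s1 + w2*s2 = 13.0909 + 5.7727
= 18.8636 m


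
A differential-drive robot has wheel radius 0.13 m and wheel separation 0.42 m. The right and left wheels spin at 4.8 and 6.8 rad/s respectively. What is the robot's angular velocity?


vR = r*wR = 0.13*4.8 = 0.624 m/s
vL = r*wL = 0.13*6.8 = 0.884 m/s
v = (vR+vL)/2 = 0.754 m/s
omega = (vR-vL)/L = -0.619 rad/s
angular velocity = -0.619 rad/s


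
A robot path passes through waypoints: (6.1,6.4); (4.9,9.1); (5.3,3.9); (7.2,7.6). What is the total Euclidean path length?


Segment lengths:
  seg1 = sqrt((-1.2)^2 + (2.7)^2) = 2.9547
  seg2 = sqrt((0.4)^2 + (-5.2)^2) = 5.2154
  seg3 = sqrt((1.9)^2 + (3.7)^2) = 4.1593
Total = 12.3293


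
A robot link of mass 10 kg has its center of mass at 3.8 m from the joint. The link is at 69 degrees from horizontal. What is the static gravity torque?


tau = m*g*L*cos(angle)
= 10 * 9.81 * 3.8 * cos(69 deg)
= 10 * 9.81 * 3.8 * 0.3584
= 133.5924 Nm


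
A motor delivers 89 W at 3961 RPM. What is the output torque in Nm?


omega = 3961 * 2*pi/60 = 414.795 rad/s
tau = P / omega = 89 / 414.795
= 0.2146 Nm


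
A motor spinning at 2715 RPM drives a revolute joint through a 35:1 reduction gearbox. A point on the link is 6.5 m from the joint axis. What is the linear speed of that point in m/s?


omega_motor = 2715 * 2*pi/60 = 284.3141 rad/s
omega_joint = omega_motor / 35 = 8.1233 rad/s
v = omega_joint * r = 8.1233 * 6.5
= 52.8012 m/s


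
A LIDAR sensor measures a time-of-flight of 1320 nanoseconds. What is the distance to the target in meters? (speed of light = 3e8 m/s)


tof = 1320 ns = 1.32e-06 s
dist = c * tof / 2
= 3e8 * 1.32e-06 / 2
= 198.0 m


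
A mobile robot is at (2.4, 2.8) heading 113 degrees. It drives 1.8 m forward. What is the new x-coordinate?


x_new = x0 + d*cos(theta)
= 2.4 + 1.8*cos(113)
= 2.4 + -0.7033
= 1.6967


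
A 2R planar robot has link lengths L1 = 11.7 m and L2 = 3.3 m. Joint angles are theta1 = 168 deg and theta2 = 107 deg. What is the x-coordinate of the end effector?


Convert angles to radians: theta1 = 2.9322, theta2 = 1.8675
x = L1*cos(theta1) + L2*cos(theta1+theta2)
x = -11.4443 + 0.2876
x = -11.1567


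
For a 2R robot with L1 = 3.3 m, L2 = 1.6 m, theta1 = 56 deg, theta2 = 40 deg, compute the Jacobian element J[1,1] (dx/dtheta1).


J[1,1] = -L1*sin(t1) - L2*sin(t1+t2)
= -3.3*sin(56) - 1.6*sin(96)
= -4.3271


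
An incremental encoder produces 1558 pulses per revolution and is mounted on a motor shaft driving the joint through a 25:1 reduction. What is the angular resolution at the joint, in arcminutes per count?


counts per rev = 1558
effective counts at joint = 1558 * 25 = 38950
resolution = 360*60 / 38950
= 0.5546 arcmin/count


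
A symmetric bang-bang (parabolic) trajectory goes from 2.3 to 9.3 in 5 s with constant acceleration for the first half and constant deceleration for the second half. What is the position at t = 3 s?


Symmetric rest-to-rest: each phase covers (pf-p0)/2 in time T/2. 0.5*a*(T/2)^2 = (pf-p0)/2 => a = 4*(pf-p0)/T^2
a = 4*(9.3-2.3)/5^2 = 1.12
t = 3 is in the deceleration phase (t > T/2).
p = pf - 0.5*a*(T-t)^2 = 9.3 - 0.5*1.12*2^2
= 7.06


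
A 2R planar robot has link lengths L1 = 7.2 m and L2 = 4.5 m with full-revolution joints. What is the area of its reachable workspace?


r_max = L1 + L2 = 11.7 m
r_min = |L1 - L2| = 2.7 m
Area = pi*(r_max^2 - r_min^2)
= pi*(136.89 - 7.29)
= pi * 129.6
= 407.1504 m^2


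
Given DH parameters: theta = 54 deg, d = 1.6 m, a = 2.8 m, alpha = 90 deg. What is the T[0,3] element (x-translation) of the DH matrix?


T[0,3] = a * cos(theta)
= 2.8 * cos(54 deg)
= 2.8 * 0.5878
= 1.6458


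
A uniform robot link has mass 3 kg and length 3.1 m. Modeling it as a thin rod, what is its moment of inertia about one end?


I = (1/3) * m * L^2
= (1/3) * 3 * 3.1^2
= 0.333333 * 3 * 9.61
= 9.61 kg*m^2


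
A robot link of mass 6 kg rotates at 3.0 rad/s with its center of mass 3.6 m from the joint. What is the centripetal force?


F = m * omega^2 * r
= 6 * 3.0^2 * 3.6
= 6 * 9.0 * 3.6
= 194.4 N


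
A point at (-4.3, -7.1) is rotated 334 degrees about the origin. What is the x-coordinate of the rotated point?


x' = x*cos(theta) - y*sin(theta)
cos(334 deg) = 0.8988, sin(334 deg) = -0.4384
x' = -4.3 * 0.8988 - -7.1 * -0.4384
= -3.8648 - 3.1124
= -6.9772


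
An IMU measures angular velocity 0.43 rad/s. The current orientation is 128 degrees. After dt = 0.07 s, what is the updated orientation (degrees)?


delta_theta = w * dt = 0.43 * 0.07 = 0.0301 rad
= 1.7246 deg
theta_new = 128 + 1.7246 = 129.7246 deg


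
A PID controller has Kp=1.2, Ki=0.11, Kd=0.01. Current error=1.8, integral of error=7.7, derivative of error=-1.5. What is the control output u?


u = Kp*e + Ki*int(e) + Kd*de/dt
= 1.2*1.8 + 0.11*7.7 + 0.01*(-1.5)
= 2.16 + 0.847 + -0.015
= 2.992


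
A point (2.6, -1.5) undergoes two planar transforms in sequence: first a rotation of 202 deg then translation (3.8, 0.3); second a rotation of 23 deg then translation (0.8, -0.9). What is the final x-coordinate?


After transform 1:
x1 = cos(202)*2.6 - sin(202)*-1.5 + 3.8 = 0.8274
y1 = sin(202)*2.6 + cos(202)*-1.5 + 0.3 = 0.7168
After transform 2:
x2 = cos(23)*0.8274 - sin(23)*0.7168 + 0.8
= 1.2816


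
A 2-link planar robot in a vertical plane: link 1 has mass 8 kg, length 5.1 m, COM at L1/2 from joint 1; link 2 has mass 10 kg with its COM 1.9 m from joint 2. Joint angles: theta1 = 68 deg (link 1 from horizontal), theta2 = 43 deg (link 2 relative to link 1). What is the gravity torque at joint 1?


Horizontal distance from joint 1 to link-1 COM:
  x_c1 = (L1/2)*cos(t1) = 2.55 * 0.3746 = 0.9552 m
Horizontal distance from joint 1 to link-2 COM:
  x_c2 = L1*cos(t1) + Lc2*cos(t1+t2)
       = 5.1*0.3746 + 1.9*-0.3584 = 1.2296 m
tau1 = m1*g*x_c1 + m2*g*x_c2
     = 8*9.81*0.9552 + 10*9.81*1.2296
     = 74.9678 + 120.6232
     = 195.591 Nm


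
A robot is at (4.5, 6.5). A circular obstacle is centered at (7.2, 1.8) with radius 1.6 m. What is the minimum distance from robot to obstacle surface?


center_dist = sqrt((4.5-7.2)^2 + (6.5-1.8)^2)
= sqrt(7.29 + 22.09)
= 5.4203
min_dist = center_dist - radius = 5.4203 - 1.6 = 3.8203 m


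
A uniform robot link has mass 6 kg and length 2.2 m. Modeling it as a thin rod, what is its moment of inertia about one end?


I = (1/3) * m * L^2
= (1/3) * 6 * 2.2^2
= 0.333333 * 6 * 4.84
= 9.68 kg*m^2


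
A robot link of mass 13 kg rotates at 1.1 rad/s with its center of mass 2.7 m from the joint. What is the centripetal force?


F = m * omega^2 * r
= 13 * 1.1^2 * 2.7
= 13 * 1.21 * 2.7
= 42.471 N


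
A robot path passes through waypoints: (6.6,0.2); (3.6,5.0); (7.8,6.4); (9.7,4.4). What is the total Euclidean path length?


Segment lengths:
  seg1 = sqrt((-3.0)^2 + (4.8)^2) = 5.6604
  seg2 = sqrt((4.2)^2 + (1.4)^2) = 4.4272
  seg3 = sqrt((1.9)^2 + (-2.0)^2) = 2.7586
Total = 12.8462


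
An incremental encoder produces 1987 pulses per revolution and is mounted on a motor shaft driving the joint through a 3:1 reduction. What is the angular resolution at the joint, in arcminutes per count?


counts per rev = 1987
effective counts at joint = 1987 * 3 = 5961
resolution = 360*60 / 5961
= 3.6236 arcmin/count


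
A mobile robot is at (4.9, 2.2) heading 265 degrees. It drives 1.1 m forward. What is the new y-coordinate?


y_new = y0 + d*sin(theta)
= 2.2 + 1.1*sin(265)
= 2.2 + -1.0958
= 1.1042


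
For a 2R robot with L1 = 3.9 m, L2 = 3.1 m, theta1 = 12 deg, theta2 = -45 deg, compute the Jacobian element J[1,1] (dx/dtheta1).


J[1,1] = -L1*sin(t1) - L2*sin(t1+t2)
= -3.9*sin(12) - 3.1*sin(-33)
= 0.8775


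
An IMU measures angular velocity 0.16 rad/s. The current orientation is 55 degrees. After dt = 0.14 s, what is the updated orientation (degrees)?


delta_theta = w * dt = 0.16 * 0.14 = 0.0224 rad
= 1.2834 deg
theta_new = 55 + 1.2834 = 56.2834 deg


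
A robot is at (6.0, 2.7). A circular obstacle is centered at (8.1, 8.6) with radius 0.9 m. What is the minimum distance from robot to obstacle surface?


center_dist = sqrt((6.0-8.1)^2 + (2.7-8.6)^2)
= sqrt(4.41 + 34.81)
= 6.2626
min_dist = center_dist - radius = 6.2626 - 0.9 = 5.3626 m


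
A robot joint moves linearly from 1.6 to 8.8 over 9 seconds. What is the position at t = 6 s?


s = t/T = 6/9 = 0.6667
p(t) = p0 + (pf-p0)*s
= 1.6 + (8.8 - 1.6) * 0.6667
= 6.4


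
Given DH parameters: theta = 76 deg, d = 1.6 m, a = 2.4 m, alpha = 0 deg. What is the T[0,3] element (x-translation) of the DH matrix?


T[0,3] = a * cos(theta)
= 2.4 * cos(76 deg)
= 2.4 * 0.2419
= 0.5806


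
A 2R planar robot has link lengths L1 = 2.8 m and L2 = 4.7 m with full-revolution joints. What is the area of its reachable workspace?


r_max = L1 + L2 = 7.5 m
r_min = |L1 - L2| = 1.9 m
Area = pi*(r_max^2 - r_min^2)
= pi*(56.25 - 3.61)
= pi * 52.64
= 165.3734 m^2


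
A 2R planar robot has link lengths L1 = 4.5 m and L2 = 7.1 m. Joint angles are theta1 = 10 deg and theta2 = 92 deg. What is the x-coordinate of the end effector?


Convert angles to radians: theta1 = 0.1745, theta2 = 1.6057
x = L1*cos(theta1) + L2*cos(theta1+theta2)
x = 4.4316 + -1.4762
x = 2.9555


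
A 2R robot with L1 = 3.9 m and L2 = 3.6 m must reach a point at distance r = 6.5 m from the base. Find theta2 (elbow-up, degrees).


cos(theta2) = (r^2 - L1^2 - L2^2) / (2*L1*L2)
cos(theta2) = (42.25 - 15.21 - 12.96) / 28.08
cos(theta2) = 0.501425
theta2 = 59.9057 degrees


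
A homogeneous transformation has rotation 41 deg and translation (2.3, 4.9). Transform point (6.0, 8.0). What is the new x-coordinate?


x' = cos(theta)*px - sin(theta)*py + tx
= 0.7547*6.0 - 0.6561*8.0 + 2.3
= 1.5798


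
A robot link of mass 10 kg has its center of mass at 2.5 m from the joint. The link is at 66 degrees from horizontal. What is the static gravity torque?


tau = m*g*L*cos(angle)
= 10 * 9.81 * 2.5 * cos(66 deg)
= 10 * 9.81 * 2.5 * 0.4067
= 99.7522 Nm


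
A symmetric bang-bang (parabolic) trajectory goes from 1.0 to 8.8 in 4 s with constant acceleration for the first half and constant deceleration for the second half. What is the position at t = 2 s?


Symmetric rest-to-rest: each phase covers (pf-p0)/2 in time T/2. 0.5*a*(T/2)^2 = (pf-p0)/2 => a = 4*(pf-p0)/T^2
a = 4*(8.8-1.0)/4^2 = 1.95
t = 2 is in the acceleration phase (t <= T/2).
p = p0 + 0.5*a*t^2 = 1.0 + 0.5*1.95*2^2
= 4.9


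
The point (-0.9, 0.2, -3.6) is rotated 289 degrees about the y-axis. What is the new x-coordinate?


Rotation about y-axis: x' = x*cos(theta) + z*sin(theta)
= -0.9 * 0.3256 + -3.6 * -0.9455
= 3.1109


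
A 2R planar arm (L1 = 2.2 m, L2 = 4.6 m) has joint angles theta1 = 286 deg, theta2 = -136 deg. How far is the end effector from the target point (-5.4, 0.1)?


End effector via forward kinematics:
x = L1*cos(t1) + L2*cos(t1+t2) = -3.3773
y = L1*sin(t1) + L2*sin(t1+t2) = 0.1852
Distance to target:
d = sqrt((-5.4 - -3.3773)^2 + (0.1 - 0.1852)^2)
= sqrt(4.0913 + 0.0073)
= 2.0245 m


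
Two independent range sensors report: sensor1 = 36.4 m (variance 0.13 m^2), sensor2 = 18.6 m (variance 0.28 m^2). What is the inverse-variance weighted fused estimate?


w1 = (1/var1) / (1/var1 + 1/var2)
   = 7.6923 / (7.6923 + 3.5714) = 0.6829
w2 = 1 - w1 = 0.3171
fused = w1*s1 + w2*s2 = 24.8585 + 5.8976
= 30.7561 m


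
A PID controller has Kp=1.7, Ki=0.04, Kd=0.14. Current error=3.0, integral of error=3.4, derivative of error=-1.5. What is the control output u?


u = Kp*e + Ki*int(e) + Kd*de/dt
= 1.7*3.0 + 0.04*3.4 + 0.14*(-1.5)
= 5.1 + 0.136 + -0.21
= 5.026


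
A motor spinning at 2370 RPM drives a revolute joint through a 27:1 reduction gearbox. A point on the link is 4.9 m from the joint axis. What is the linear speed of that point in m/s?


omega_motor = 2370 * 2*pi/60 = 248.1858 rad/s
omega_joint = omega_motor / 27 = 9.1921 rad/s
v = omega_joint * r = 9.1921 * 4.9
= 45.0411 m/s


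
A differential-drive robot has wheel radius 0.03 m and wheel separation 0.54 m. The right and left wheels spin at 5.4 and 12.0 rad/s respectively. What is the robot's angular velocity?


vR = r*wR = 0.03*5.4 = 0.162 m/s
vL = r*wL = 0.03*12.0 = 0.36 m/s
v = (vR+vL)/2 = 0.261 m/s
omega = (vR-vL)/L = -0.3667 rad/s
angular velocity = -0.3667 rad/s


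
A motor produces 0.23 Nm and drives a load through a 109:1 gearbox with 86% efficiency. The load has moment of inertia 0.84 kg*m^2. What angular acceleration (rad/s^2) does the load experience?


tau_out = tau_motor * N * eta
= 0.23 * 109 * 0.86 = 21.5602 Nm
alpha = tau_out / I = 21.5602 / 0.84
= 25.6669 rad/s^2


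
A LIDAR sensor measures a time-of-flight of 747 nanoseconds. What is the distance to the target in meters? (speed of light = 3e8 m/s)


tof = 747 ns = 7.47e-07 s
dist = c * tof / 2
= 3e8 * 7.47e-07 / 2
= 112.05 m


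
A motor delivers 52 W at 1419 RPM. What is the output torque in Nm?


omega = 1419 * 2*pi/60 = 148.5973 rad/s
tau = P / omega = 52 / 148.5973
= 0.3499 Nm


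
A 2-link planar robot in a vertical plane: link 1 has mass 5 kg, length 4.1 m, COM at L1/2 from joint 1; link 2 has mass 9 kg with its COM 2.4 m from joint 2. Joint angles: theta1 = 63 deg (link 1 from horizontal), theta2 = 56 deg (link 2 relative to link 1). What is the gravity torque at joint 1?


Horizontal distance from joint 1 to link-1 COM:
  x_c1 = (L1/2)*cos(t1) = 2.05 * 0.454 = 0.9307 m
Horizontal distance from joint 1 to link-2 COM:
  x_c2 = L1*cos(t1) + Lc2*cos(t1+t2)
       = 4.1*0.454 + 2.4*-0.4848 = 0.6978 m
tau1 = m1*g*x_c1 + m2*g*x_c2
     = 5*9.81*0.9307 + 9*9.81*0.6978
     = 45.6499 + 61.6103
     = 107.2602 Nm


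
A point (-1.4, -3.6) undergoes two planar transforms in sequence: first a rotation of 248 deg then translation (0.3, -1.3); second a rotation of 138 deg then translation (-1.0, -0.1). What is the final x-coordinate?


After transform 1:
x1 = cos(248)*-1.4 - sin(248)*-3.6 + 0.3 = -2.5134
y1 = sin(248)*-1.4 + cos(248)*-3.6 + -1.3 = 1.3466
After transform 2:
x2 = cos(138)*-2.5134 - sin(138)*1.3466 + -1.0
= -0.0332


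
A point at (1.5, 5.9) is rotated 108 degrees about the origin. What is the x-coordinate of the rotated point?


x' = x*cos(theta) - y*sin(theta)
cos(108 deg) = -0.309, sin(108 deg) = 0.9511
x' = 1.5 * -0.309 - 5.9 * 0.9511
= -0.4635 - 5.6112
= -6.0748


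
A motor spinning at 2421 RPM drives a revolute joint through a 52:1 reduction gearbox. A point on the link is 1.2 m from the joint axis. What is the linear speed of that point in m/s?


omega_motor = 2421 * 2*pi/60 = 253.5265 rad/s
omega_joint = omega_motor / 52 = 4.8755 rad/s
v = omega_joint * r = 4.8755 * 1.2
= 5.8506 m/s


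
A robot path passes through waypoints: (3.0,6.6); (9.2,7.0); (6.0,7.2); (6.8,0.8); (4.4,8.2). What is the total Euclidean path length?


Segment lengths:
  seg1 = sqrt((6.2)^2 + (0.4)^2) = 6.2129
  seg2 = sqrt((-3.2)^2 + (0.2)^2) = 3.2062
  seg3 = sqrt((0.8)^2 + (-6.4)^2) = 6.4498
  seg4 = sqrt((-2.4)^2 + (7.4)^2) = 7.7795
Total = 23.6484


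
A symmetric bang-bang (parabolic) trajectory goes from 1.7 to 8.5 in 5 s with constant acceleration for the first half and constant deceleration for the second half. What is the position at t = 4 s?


Symmetric rest-to-rest: each phase covers (pf-p0)/2 in time T/2. 0.5*a*(T/2)^2 = (pf-p0)/2 => a = 4*(pf-p0)/T^2
a = 4*(8.5-1.7)/5^2 = 1.088
t = 4 is in the deceleration phase (t > T/2).
p = pf - 0.5*a*(T-t)^2 = 8.5 - 0.5*1.088*1^2
= 7.956


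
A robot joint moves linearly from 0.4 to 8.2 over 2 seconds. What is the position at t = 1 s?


s = t/T = 1/2 = 0.5
p(t) = p0 + (pf-p0)*s
= 0.4 + (8.2 - 0.4) * 0.5
= 4.3


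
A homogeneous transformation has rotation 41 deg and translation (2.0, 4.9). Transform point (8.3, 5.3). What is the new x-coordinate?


x' = cos(theta)*px - sin(theta)*py + tx
= 0.7547*8.3 - 0.6561*5.3 + 2.0
= 4.787


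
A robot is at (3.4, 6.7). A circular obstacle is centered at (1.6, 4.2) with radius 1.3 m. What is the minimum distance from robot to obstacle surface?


center_dist = sqrt((3.4-1.6)^2 + (6.7-4.2)^2)
= sqrt(3.24 + 6.25)
= 3.0806
min_dist = center_dist - radius = 3.0806 - 1.3 = 1.7806 m


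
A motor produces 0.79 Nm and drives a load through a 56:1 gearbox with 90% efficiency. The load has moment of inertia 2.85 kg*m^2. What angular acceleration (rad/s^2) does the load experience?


tau_out = tau_motor * N * eta
= 0.79 * 56 * 0.9 = 39.816 Nm
alpha = tau_out / I = 39.816 / 2.85
= 13.9705 rad/s^2


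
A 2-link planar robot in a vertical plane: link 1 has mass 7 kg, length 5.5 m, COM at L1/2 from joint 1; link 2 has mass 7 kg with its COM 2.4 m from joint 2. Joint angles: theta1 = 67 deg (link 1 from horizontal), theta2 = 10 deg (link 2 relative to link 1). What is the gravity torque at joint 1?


Horizontal distance from joint 1 to link-1 COM:
  x_c1 = (L1/2)*cos(t1) = 2.75 * 0.3907 = 1.0745 m
Horizontal distance from joint 1 to link-2 COM:
  x_c2 = L1*cos(t1) + Lc2*cos(t1+t2)
       = 5.5*0.3907 + 2.4*0.225 = 2.6889 m
tau1 = m1*g*x_c1 + m2*g*x_c2
     = 7*9.81*1.0745 + 7*9.81*2.6889
     = 73.7866 + 184.647
     = 258.4337 Nm


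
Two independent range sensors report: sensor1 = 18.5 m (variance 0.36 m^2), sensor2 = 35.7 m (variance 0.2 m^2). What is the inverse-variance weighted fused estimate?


w1 = (1/var1) / (1/var1 + 1/var2)
   = 2.7778 / (2.7778 + 5.0) = 0.3571
w2 = 1 - w1 = 0.6429
fused = w1*s1 + w2*s2 = 6.6071 + 22.95
= 29.5571 m


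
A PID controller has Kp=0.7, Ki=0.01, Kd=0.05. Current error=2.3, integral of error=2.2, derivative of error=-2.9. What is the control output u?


u = Kp*e + Ki*int(e) + Kd*de/dt
= 0.7*2.3 + 0.01*2.2 + 0.05*(-2.9)
= 1.61 + 0.022 + -0.145
= 1.487


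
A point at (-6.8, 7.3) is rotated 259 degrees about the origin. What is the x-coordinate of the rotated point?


x' = x*cos(theta) - y*sin(theta)
cos(259 deg) = -0.1908, sin(259 deg) = -0.9816
x' = -6.8 * -0.1908 - 7.3 * -0.9816
= 1.2975 - -7.1659
= 8.4634


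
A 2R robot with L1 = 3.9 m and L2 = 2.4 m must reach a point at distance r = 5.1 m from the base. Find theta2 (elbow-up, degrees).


cos(theta2) = (r^2 - L1^2 - L2^2) / (2*L1*L2)
cos(theta2) = (26.01 - 15.21 - 5.76) / 18.72
cos(theta2) = 0.269231
theta2 = 74.3815 degrees


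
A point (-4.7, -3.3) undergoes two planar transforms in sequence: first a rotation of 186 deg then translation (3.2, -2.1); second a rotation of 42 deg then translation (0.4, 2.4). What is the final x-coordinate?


After transform 1:
x1 = cos(186)*-4.7 - sin(186)*-3.3 + 3.2 = 7.5293
y1 = sin(186)*-4.7 + cos(186)*-3.3 + -2.1 = 1.6732
After transform 2:
x2 = cos(42)*7.5293 - sin(42)*1.6732 + 0.4
= 4.8758


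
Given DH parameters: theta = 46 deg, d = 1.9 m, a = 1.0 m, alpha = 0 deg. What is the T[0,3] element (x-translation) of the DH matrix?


T[0,3] = a * cos(theta)
= 1.0 * cos(46 deg)
= 1.0 * 0.6947
= 0.6947


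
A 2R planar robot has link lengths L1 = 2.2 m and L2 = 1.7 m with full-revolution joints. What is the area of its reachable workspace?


r_max = L1 + L2 = 3.9 m
r_min = |L1 - L2| = 0.5 m
Area = pi*(r_max^2 - r_min^2)
= pi*(15.21 - 0.25)
= pi * 14.96
= 46.9982 m^2


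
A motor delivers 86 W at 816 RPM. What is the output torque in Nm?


omega = 816 * 2*pi/60 = 85.4513 rad/s
tau = P / omega = 86 / 85.4513
= 1.0064 Nm


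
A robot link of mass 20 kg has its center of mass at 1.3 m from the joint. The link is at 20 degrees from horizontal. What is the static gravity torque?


tau = m*g*L*cos(angle)
= 20 * 9.81 * 1.3 * cos(20 deg)
= 20 * 9.81 * 1.3 * 0.9397
= 239.678 Nm


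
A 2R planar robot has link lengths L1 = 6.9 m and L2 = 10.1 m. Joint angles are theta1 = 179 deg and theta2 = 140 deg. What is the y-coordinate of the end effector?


Convert angles to radians: theta1 = 3.1241, theta2 = 2.4435
y = L1*sin(theta1) + L2*sin(theta1+theta2)
y = 0.1204 + -6.6262
y = -6.5058


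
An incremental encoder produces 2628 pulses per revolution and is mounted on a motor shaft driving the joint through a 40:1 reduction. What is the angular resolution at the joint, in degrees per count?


counts per rev = 2628
effective counts at joint = 2628 * 40 = 105120
resolution = 360 / 105120
= 0.0034 deg/count


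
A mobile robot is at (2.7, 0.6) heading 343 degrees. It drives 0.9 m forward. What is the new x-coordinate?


x_new = x0 + d*cos(theta)
= 2.7 + 0.9*cos(343)
= 2.7 + 0.8607
= 3.5607


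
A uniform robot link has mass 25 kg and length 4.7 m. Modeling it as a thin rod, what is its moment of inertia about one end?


I = (1/3) * m * L^2
= (1/3) * 25 * 4.7^2
= 0.333333 * 25 * 22.09
= 184.0833 kg*m^2


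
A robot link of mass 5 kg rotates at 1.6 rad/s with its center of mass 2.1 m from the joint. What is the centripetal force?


F = m * omega^2 * r
= 5 * 1.6^2 * 2.1
= 5 * 2.56 * 2.1
= 26.88 N


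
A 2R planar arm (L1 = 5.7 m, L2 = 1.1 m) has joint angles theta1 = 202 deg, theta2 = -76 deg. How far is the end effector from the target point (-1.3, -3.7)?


End effector via forward kinematics:
x = L1*cos(t1) + L2*cos(t1+t2) = -5.9315
y = L1*sin(t1) + L2*sin(t1+t2) = -1.2453
Distance to target:
d = sqrt((-1.3 - -5.9315)^2 + (-3.7 - -1.2453)^2)
= sqrt(21.4509 + 6.0254)
= 5.2418 m


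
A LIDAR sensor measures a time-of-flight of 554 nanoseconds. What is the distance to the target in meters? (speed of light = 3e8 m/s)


tof = 554 ns = 5.54e-07 s
dist = c * tof / 2
= 3e8 * 5.54e-07 / 2
= 83.1 m


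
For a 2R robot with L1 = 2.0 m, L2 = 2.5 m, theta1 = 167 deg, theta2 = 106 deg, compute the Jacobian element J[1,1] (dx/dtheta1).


J[1,1] = -L1*sin(t1) - L2*sin(t1+t2)
= -2.0*sin(167) - 2.5*sin(273)
= 2.0467


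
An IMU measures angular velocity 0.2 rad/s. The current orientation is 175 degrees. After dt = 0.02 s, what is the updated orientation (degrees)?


delta_theta = w * dt = 0.2 * 0.02 = 0.004 rad
= 0.2292 deg
theta_new = 175 + 0.2292 = 175.2292 deg


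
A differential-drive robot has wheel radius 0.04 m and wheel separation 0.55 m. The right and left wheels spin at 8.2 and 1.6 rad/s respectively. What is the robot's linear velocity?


vR = r*wR = 0.04*8.2 = 0.328 m/s
vL = r*wL = 0.04*1.6 = 0.064 m/s
v = (vR+vL)/2 = 0.196 m/s
omega = (vR-vL)/L = 0.48 rad/s
linear velocity = 0.196 m/s


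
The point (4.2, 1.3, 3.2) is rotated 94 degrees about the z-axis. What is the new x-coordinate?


Rotation about z-axis: x' = x*cos(theta) - y*sin(theta)
= 4.2 * -0.0698 - 1.3 * 0.9976
= -1.5898


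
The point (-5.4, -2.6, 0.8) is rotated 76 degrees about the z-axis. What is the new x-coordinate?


Rotation about z-axis: x' = x*cos(theta) - y*sin(theta)
= -5.4 * 0.2419 - -2.6 * 0.9703
= 1.2164


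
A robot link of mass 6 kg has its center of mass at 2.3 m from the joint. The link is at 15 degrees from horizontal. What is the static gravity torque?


tau = m*g*L*cos(angle)
= 6 * 9.81 * 2.3 * cos(15 deg)
= 6 * 9.81 * 2.3 * 0.9659
= 130.7651 Nm


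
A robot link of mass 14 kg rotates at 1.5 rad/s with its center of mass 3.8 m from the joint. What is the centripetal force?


F = m * omega^2 * r
= 14 * 1.5^2 * 3.8
= 14 * 2.25 * 3.8
= 119.7 N


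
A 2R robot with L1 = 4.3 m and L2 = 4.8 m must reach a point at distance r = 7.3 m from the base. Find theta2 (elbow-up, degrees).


cos(theta2) = (r^2 - L1^2 - L2^2) / (2*L1*L2)
cos(theta2) = (53.29 - 18.49 - 23.04) / 41.28
cos(theta2) = 0.284884
theta2 = 73.4481 degrees


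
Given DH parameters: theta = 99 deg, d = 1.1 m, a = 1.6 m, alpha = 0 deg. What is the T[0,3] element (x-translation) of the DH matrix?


T[0,3] = a * cos(theta)
= 1.6 * cos(99 deg)
= 1.6 * -0.1564
= -0.2503


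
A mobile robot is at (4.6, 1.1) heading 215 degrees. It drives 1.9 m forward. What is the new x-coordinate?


x_new = x0 + d*cos(theta)
= 4.6 + 1.9*cos(215)
= 4.6 + -1.5564
= 3.0436


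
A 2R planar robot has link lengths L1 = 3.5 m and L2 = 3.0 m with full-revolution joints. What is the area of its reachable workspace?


r_max = L1 + L2 = 6.5 m
r_min = |L1 - L2| = 0.5 m
Area = pi*(r_max^2 - r_min^2)
= pi*(42.25 - 0.25)
= pi * 42.0
= 131.9469 m^2


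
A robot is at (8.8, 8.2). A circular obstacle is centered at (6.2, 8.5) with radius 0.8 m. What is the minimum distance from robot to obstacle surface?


center_dist = sqrt((8.8-6.2)^2 + (8.2-8.5)^2)
= sqrt(6.76 + 0.09)
= 2.6173
min_dist = center_dist - radius = 2.6173 - 0.8 = 1.8173 m
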